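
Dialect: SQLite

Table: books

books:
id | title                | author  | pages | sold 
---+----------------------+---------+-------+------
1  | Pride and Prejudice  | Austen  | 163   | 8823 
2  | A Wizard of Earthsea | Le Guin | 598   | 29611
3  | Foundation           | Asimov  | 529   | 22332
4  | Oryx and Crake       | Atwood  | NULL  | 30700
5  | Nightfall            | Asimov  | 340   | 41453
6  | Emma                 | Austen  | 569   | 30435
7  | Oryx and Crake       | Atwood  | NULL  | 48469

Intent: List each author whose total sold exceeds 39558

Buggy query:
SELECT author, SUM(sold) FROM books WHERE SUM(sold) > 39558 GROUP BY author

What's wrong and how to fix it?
Bug: Aggregate functions cannot appear in a WHERE clause

Fix: Move the aggregate condition to a HAVING clause

Corrected query:
SELECT author, SUM(sold) FROM books GROUP BY author HAVING SUM(sold) > 39558

Result:
author | SUM(sold)
-------+----------
Asimov | 63785    
Atwood | 79169    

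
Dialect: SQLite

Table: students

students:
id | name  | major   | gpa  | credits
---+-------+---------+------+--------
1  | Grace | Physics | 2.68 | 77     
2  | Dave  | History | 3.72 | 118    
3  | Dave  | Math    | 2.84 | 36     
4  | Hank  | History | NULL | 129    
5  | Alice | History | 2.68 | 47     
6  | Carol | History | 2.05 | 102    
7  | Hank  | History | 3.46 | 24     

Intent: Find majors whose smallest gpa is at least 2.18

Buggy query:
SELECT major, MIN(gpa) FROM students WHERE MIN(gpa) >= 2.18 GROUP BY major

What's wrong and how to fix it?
Bug: MIN() in WHERE is a misuse of aggregate

Fix: Replace WHERE with HAVING after the GROUP BY

Corrected query:
SELECT major, MIN(gpa) FROM students GROUP BY major HAVING MIN(gpa) >= 2.18

Result:
major   | MIN(gpa)
--------+---------
Math    | 2.84    
Physics | 2.68    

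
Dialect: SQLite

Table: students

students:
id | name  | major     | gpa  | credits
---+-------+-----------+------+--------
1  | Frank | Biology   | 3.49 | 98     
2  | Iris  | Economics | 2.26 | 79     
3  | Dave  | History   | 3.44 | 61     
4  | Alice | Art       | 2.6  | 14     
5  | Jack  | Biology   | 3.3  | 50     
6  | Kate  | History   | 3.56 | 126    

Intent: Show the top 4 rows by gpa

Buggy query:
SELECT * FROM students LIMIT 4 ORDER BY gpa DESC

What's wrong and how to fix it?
Bug: LIMIT must come after ORDER BY

Fix: Swap the clauses: ORDER BY first, then LIMIT

Corrected query:
SELECT * FROM students ORDER BY gpa DESC LIMIT 4

Result:
id | name  | major   | gpa  | credits
---+-------+---------+------+--------
6  | Kate  | History | 3.56 | 126    
1  | Frank | Biology | 3.49 | 98     
3  | Dave  | History | 3.44 | 61     
5  | Jack  | Biology | 3.3  | 50     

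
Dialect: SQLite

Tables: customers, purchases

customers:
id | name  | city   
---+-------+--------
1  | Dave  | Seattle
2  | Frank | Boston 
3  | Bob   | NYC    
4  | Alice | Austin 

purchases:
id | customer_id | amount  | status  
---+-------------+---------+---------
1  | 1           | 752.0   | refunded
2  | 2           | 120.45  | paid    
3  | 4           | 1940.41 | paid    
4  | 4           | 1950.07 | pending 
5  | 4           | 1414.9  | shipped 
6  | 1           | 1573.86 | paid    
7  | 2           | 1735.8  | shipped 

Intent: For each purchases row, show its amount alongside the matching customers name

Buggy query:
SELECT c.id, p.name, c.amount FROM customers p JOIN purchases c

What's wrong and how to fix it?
Bug: Missing join condition: each purchases row is matched to all customers rows instead of just its own

Fix: Add ON c.customer_id = p.id to the JOIN

Corrected query:
SELECT c.id, p.name, c.amount FROM customers p JOIN purchases c ON c.customer_id = p.id

Result:
id | name  | amount 
---+-------+--------
1  | Dave  | 752    
2  | Frank | 120.45 
3  | Alice | 1940.41
4  | Alice | 1950.07
5  | Alice | 1414.9 
6  | Dave  | 1573.86
7  | Frank | 1735.8 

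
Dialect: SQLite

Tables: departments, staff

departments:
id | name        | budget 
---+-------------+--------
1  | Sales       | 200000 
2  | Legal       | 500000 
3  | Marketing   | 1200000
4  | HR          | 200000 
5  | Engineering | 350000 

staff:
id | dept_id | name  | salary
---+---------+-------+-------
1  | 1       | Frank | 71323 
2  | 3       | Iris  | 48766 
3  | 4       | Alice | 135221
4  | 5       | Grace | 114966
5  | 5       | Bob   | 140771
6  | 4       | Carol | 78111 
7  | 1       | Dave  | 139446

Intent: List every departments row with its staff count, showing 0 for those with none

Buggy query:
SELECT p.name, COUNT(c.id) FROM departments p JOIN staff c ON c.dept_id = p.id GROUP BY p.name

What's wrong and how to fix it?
Bug: An inner join excludes parents with zero children

Fix: Use LEFT JOIN so parents without children still appear (COUNT(c.id) gives 0)

Corrected query:
SELECT p.name, COUNT(c.id) FROM departments p LEFT JOIN staff c ON c.dept_id = p.id GROUP BY p.name

Result:
name        | COUNT(c.id)
------------+------------
Engineering | 2          
HR          | 2          
Legal       | 0          
Marketing   | 1          
Sales       | 2          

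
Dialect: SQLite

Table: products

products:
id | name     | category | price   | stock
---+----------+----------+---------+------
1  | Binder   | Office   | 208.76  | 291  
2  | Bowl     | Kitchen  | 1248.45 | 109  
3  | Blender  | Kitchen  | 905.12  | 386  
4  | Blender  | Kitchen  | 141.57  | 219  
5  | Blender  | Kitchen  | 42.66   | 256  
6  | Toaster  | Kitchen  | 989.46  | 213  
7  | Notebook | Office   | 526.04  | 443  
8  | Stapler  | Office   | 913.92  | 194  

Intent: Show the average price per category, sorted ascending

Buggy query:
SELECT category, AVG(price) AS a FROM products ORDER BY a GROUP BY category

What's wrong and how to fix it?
Bug: ORDER BY appears before GROUP BY; SQL clause order requires GROUP BY first

Fix: Move ORDER BY to the end, after GROUP BY

Corrected query:
SELECT category, AVG(price) AS a FROM products GROUP BY category ORDER BY a

Result:
category | a         
---------+-----------
Office   | 549.573333
Kitchen  | 665.452   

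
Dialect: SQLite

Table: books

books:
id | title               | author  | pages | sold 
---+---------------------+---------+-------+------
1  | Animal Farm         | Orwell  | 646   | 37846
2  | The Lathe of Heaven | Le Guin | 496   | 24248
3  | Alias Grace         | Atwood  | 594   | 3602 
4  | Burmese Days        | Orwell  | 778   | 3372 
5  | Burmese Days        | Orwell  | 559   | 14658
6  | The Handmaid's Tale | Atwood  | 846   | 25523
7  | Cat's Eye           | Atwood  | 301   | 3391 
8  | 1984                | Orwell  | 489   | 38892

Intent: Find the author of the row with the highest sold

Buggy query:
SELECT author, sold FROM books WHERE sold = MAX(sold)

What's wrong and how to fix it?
Bug: MAX(sold) is an aggregate and cannot be used directly in WHERE

Fix: Use a subquery: WHERE sold = (SELECT MAX(sold) FROM books)

Corrected query:
SELECT author, sold FROM books WHERE sold = (SELECT MAX(sold) FROM books)

Result:
author | sold 
-------+------
Orwell | 38892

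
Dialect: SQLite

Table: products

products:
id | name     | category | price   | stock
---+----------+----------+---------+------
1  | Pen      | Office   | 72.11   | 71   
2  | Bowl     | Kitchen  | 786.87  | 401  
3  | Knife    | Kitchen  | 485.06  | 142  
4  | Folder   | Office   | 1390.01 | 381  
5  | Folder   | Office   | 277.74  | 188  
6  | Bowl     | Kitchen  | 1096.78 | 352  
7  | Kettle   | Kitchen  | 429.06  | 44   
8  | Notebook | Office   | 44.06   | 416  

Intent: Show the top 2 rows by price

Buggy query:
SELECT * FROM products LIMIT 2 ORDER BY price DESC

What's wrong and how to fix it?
Bug: LIMIT must come after ORDER BY

Fix: Sort with ORDER BY, then apply LIMIT

Corrected query:
SELECT * FROM products ORDER BY price DESC LIMIT 2

Result:
id | name   | category | price   | stock
---+--------+----------+---------+------
4  | Folder | Office   | 1390.01 | 381  
6  | Bowl   | Kitchen  | 1096.78 | 352  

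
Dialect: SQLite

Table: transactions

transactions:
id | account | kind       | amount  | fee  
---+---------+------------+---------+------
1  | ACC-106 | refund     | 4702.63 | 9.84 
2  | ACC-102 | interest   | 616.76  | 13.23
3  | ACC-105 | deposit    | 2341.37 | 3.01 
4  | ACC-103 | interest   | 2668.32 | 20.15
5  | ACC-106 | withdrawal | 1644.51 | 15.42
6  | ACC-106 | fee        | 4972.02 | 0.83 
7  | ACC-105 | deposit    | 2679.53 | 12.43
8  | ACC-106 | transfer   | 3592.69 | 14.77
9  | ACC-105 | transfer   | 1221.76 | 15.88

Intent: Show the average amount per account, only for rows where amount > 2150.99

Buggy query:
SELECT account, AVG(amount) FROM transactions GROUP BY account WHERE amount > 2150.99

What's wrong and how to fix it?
Bug: WHERE cannot follow GROUP BY

Fix: Move the WHERE clause before GROUP BY

Corrected query:
SELECT account, AVG(amount) FROM transactions WHERE amount > 2150.99 GROUP BY account

Result:
account | AVG(amount)
--------+------------
ACC-103 | 2668.32    
ACC-105 | 2510.45    
ACC-106 | 4422.446667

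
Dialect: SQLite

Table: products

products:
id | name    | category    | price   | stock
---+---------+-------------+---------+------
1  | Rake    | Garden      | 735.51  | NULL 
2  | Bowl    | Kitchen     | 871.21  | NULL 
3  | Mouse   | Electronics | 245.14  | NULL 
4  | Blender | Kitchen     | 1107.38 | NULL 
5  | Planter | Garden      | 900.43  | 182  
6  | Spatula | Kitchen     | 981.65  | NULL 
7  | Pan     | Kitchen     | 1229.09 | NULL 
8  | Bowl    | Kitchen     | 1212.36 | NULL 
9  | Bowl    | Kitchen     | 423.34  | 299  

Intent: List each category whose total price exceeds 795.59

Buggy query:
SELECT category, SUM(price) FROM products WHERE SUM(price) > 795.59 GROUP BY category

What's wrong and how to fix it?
Bug: WHERE runs before GROUP BY, so aggregates aren't available there

Fix: Move the aggregate condition to a HAVING clause

Corrected query:
SELECT category, SUM(price) FROM products GROUP BY category HAVING SUM(price) > 795.59

Result:
category | SUM(price)
---------+-----------
Garden   | 1635.94   
Kitchen  | 5825.03   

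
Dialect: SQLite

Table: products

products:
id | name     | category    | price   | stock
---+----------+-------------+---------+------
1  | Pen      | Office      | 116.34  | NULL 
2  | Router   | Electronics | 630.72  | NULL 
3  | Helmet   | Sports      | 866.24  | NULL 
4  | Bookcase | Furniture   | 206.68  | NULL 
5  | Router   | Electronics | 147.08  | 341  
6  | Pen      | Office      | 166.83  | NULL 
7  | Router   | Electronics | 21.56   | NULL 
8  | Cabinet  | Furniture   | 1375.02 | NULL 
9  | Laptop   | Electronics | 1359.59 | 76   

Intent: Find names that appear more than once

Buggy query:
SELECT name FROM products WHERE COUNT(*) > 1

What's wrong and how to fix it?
Bug: WHERE can't reference COUNT(*); aggregates are computed after WHERE

Fix: Group first, then use HAVING for the count condition

Corrected query:
SELECT name FROM products GROUP BY name HAVING COUNT(*) > 1

Result:
name  
------
Pen   
Router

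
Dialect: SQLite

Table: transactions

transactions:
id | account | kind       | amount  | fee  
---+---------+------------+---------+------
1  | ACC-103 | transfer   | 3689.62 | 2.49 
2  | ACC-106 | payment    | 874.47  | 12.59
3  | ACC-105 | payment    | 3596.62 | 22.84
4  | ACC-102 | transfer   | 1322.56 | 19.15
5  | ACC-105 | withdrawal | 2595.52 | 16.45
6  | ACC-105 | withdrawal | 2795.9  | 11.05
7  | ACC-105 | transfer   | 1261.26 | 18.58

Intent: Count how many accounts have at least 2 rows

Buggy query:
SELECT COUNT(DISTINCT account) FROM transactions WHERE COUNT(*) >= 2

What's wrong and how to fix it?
Bug: COUNT(*) cannot appear in WHERE; the per-group count doesn't exist yet

Fix: Group first with HAVING COUNT(*) >= 2, then COUNT the resulting groups

Corrected query:
SELECT COUNT(*) FROM (SELECT account FROM transactions GROUP BY account HAVING COUNT(*) >= 2)

Result:
COUNT(*)
--------
1       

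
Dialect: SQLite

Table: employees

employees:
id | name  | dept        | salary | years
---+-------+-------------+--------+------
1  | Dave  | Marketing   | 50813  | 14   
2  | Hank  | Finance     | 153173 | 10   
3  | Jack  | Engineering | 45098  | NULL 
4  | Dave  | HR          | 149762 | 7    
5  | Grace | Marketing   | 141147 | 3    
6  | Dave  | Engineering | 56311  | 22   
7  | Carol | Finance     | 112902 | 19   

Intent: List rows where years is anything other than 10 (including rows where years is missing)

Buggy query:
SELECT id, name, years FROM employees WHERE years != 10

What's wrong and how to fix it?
Bug: Inequality against NULL is unknown, not true; rows with NULL are dropped

Fix: Add an explicit OR years IS NULL to include the missing-value rows

Corrected query:
SELECT id, name, years FROM employees WHERE years != 10 OR years IS NULL

Result:
id | name  | years
---+-------+------
1  | Dave  | 14   
3  | Jack  | NULL 
4  | Dave  | 7    
5  | Grace | 3    
6  | Dave  | 22   
7  | Carol | 19   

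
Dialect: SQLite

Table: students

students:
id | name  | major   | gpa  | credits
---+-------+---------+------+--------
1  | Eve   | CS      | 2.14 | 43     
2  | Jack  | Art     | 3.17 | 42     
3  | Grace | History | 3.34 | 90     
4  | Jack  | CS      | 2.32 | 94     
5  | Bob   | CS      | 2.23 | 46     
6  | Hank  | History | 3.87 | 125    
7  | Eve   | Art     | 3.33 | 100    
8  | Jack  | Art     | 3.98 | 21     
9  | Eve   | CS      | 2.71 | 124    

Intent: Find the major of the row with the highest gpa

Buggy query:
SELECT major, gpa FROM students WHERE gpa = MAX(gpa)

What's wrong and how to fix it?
Bug: WHERE is evaluated per row; an aggregate over the whole table isn't defined there

Fix: Use a subquery: WHERE gpa = (SELECT MAX(gpa) FROM students)

Corrected query:
SELECT major, gpa FROM students WHERE gpa = (SELECT MAX(gpa) FROM students)

Result:
major | gpa 
------+-----
Art   | 3.98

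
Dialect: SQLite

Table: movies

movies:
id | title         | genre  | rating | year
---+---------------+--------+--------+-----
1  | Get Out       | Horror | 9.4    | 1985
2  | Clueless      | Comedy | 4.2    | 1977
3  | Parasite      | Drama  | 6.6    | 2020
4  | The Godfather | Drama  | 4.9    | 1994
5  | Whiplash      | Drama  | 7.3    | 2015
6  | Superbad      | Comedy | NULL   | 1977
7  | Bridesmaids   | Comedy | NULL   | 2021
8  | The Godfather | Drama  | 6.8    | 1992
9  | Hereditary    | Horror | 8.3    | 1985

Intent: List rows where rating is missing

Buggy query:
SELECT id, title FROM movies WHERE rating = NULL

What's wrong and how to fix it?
Bug: Comparing to NULL with '=' never matches; NULL = NULL is unknown, not true

Fix: Replace '= NULL' with 'IS NULL'

Corrected query:
SELECT id, title FROM movies WHERE rating IS NULL

Result:
id | title      
---+------------
6  | Superbad   
7  | Bridesmaids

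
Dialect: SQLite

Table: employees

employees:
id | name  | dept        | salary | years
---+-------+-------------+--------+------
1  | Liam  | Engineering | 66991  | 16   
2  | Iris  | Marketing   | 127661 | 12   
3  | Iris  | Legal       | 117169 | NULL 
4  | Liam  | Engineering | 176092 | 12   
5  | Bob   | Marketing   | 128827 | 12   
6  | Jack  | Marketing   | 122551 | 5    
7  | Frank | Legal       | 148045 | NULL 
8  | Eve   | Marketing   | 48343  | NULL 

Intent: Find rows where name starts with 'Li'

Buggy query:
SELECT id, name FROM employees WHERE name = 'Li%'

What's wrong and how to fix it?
Bug: '=' compares the literal string including the % character; pattern matching needs LIKE

Fix: Use LIKE for wildcard pattern matching

Corrected query:
SELECT id, name FROM employees WHERE name LIKE 'Li%'

Result:
id | name
---+-----
1  | Liam
4  | Liam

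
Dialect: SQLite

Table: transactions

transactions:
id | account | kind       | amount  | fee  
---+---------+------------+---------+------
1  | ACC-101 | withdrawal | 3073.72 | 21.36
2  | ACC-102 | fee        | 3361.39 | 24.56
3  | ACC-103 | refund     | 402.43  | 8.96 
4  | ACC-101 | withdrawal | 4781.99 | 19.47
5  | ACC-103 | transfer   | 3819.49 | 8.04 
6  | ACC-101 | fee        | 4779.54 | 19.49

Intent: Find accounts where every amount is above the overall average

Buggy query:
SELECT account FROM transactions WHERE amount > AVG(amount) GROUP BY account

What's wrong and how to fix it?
Bug: WHERE evaluates per row before aggregation, so AVG() is unavailable

Fix: Use a subquery for AVG and a HAVING MIN(...) filter so the condition holds for every row in the group

Corrected query:
SELECT account FROM transactions GROUP BY account HAVING MIN(amount) > (SELECT AVG(amount) FROM transactions)

Result:
(no rows)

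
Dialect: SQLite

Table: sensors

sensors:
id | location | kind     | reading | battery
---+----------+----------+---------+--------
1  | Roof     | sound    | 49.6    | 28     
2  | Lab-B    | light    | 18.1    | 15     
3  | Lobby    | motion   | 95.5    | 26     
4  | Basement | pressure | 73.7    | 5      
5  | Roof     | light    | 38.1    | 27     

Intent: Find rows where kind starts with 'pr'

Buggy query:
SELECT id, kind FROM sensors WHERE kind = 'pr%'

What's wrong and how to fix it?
Bug: Wildcards only work with LIKE; '=' treats '%' as a literal character

Fix: Use LIKE for wildcard pattern matching

Corrected query:
SELECT id, kind FROM sensors WHERE kind LIKE 'pr%'

Result:
id | kind    
---+---------
4  | pressure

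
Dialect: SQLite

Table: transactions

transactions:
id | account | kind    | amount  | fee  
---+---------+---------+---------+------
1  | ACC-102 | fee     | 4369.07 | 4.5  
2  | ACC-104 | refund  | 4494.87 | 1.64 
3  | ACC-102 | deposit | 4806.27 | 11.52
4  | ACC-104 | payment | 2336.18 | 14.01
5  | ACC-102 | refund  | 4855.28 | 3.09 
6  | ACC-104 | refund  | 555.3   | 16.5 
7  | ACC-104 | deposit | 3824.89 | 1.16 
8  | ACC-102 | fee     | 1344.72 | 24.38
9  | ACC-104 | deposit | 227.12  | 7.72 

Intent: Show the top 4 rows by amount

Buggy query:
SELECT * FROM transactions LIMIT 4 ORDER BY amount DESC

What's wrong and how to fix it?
Bug: ORDER BY cannot follow LIMIT; LIMIT is the final clause

Fix: Sort with ORDER BY, then apply LIMIT

Corrected query:
SELECT * FROM transactions ORDER BY amount DESC LIMIT 4

Result:
id | account | kind    | amount  | fee  
---+---------+---------+---------+------
5  | ACC-102 | refund  | 4855.28 | 3.09 
3  | ACC-102 | deposit | 4806.27 | 11.52
2  | ACC-104 | refund  | 4494.87 | 1.64 
1  | ACC-102 | fee     | 4369.07 | 4.5  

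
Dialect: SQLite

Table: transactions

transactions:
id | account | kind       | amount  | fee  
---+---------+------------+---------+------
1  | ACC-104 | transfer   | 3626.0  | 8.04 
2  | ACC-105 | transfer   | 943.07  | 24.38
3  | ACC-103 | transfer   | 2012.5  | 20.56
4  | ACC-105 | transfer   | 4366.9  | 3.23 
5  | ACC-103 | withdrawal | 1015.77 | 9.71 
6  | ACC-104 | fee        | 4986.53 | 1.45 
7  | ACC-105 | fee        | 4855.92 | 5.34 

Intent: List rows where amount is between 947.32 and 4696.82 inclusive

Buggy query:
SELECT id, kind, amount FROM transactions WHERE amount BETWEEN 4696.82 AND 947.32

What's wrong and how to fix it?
Bug: The bounds are reversed; BETWEEN a AND b requires a <= b to match anything

Fix: Swap the bounds so the smaller value comes first

Corrected query:
SELECT id, kind, amount FROM transactions WHERE amount BETWEEN 947.32 AND 4696.82

Result:
id | kind       | amount 
---+------------+--------
1  | transfer   | 3626   
3  | transfer   | 2012.5 
4  | transfer   | 4366.9 
5  | withdrawal | 1015.77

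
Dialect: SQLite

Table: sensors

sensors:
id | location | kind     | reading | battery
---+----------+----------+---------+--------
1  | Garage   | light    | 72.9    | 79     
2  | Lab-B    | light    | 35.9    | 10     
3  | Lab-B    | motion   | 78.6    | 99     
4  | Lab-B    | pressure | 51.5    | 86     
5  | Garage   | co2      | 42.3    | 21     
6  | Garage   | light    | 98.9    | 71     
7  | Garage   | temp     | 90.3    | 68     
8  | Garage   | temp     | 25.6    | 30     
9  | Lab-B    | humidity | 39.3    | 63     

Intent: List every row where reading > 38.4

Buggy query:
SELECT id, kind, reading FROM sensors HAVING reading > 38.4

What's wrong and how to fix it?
Bug: HAVING filters the output of aggregation, but this query has no GROUP BY and no aggregate functions, so SQLite rejects it (HAVING clause on a non-aggregate query); the condition here is per row

Fix: Replace HAVING with WHERE since the condition applies to individual rows

Corrected query:
SELECT id, kind, reading FROM sensors WHERE reading > 38.4

Result:
id | kind     | reading
---+----------+--------
1  | light    | 72.9   
3  | motion   | 78.6   
4  | pressure | 51.5   
5  | co2      | 42.3   
6  | light    | 98.9   
7  | temp     | 90.3   
9  | humidity | 39.3   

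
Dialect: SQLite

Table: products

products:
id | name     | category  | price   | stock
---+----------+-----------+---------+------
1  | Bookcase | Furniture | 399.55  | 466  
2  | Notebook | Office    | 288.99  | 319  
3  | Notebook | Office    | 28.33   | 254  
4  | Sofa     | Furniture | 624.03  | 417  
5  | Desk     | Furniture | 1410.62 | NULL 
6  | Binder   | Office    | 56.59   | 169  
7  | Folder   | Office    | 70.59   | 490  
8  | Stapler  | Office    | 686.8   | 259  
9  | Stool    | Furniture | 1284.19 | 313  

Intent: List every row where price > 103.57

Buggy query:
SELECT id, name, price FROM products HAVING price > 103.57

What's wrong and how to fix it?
Bug: HAVING filters the output of aggregation, but this query has no GROUP BY and no aggregate functions, so SQLite rejects it (HAVING clause on a non-aggregate query); the condition here is per row

Fix: Use WHERE for row-level filtering

Corrected query:
SELECT id, name, price FROM products WHERE price > 103.57

Result:
id | name     | price  
---+----------+--------
1  | Bookcase | 399.55 
2  | Notebook | 288.99 
4  | Sofa     | 624.03 
5  | Desk     | 1410.62
8  | Stapler  | 686.8  
9  | Stool    | 1284.19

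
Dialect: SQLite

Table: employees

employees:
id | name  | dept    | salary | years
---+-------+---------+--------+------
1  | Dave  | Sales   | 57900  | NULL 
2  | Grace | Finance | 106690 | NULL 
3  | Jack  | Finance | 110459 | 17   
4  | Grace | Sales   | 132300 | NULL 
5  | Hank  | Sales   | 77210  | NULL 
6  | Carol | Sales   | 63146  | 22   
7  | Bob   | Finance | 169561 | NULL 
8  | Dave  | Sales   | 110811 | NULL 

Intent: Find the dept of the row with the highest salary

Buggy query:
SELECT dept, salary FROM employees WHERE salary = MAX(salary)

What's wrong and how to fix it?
Bug: MAX(salary) is an aggregate and cannot be used directly in WHERE

Fix: Use a subquery: WHERE salary = (SELECT MAX(salary) FROM employees)

Corrected query:
SELECT dept, salary FROM employees WHERE salary = (SELECT MAX(salary) FROM employees)

Result:
dept    | salary
--------+-------
Finance | 169561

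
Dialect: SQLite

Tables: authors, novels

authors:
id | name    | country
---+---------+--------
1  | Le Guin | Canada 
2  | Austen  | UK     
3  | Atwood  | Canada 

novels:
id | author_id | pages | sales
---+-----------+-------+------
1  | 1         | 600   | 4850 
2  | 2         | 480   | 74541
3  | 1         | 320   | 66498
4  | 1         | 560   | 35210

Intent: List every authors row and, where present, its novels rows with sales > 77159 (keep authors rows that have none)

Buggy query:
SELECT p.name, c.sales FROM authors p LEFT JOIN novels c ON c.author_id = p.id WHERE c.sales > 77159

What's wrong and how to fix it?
Bug: A WHERE condition on the right-hand table after LEFT JOIN drops unmatched parents

Fix: Put 'c.sales > 77159' in the JOIN's ON clause instead of WHERE

Corrected query:
SELECT p.name, c.sales FROM authors p LEFT JOIN novels c ON c.author_id = p.id AND c.sales > 77159

Result:
name    | sales
--------+------
Le Guin | NULL 
Austen  | NULL 
Atwood  | NULL 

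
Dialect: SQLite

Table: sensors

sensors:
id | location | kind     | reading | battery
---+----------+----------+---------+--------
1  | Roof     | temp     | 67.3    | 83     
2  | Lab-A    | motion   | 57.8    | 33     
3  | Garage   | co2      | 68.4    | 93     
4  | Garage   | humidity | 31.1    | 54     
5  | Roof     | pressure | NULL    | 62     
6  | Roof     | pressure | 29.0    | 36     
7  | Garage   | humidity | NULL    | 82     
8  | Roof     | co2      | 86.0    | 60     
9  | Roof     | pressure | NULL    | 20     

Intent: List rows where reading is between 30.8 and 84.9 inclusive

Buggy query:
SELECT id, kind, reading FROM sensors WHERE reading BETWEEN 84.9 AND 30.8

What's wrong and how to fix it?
Bug: BETWEEN expects the lower bound first; with 84.9 AND 30.8 the range is empty

Fix: Swap the bounds so the smaller value comes first

Corrected query:
SELECT id, kind, reading FROM sensors WHERE reading BETWEEN 30.8 AND 84.9

Result:
id | kind     | reading
---+----------+--------
1  | temp     | 67.3   
2  | motion   | 57.8   
3  | co2      | 68.4   
4  | humidity | 31.1   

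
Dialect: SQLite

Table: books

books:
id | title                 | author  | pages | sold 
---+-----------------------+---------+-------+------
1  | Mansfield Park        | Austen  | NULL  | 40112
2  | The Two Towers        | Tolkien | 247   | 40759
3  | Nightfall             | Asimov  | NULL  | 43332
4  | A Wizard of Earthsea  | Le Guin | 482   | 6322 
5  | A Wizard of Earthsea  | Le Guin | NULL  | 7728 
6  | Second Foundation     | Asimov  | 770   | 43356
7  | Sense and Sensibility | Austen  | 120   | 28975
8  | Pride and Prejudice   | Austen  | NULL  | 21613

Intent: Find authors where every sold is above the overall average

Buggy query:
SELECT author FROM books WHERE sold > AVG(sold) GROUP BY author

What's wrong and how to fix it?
Bug: AVG() is an aggregate; it can't sit directly in WHERE

Fix: Use a subquery for AVG and a HAVING MIN(...) filter so the condition holds for every row in the group

Corrected query:
SELECT author FROM books GROUP BY author HAVING MIN(sold) > (SELECT AVG(sold) FROM books)

Result:
author 
-------
Asimov 
Tolkien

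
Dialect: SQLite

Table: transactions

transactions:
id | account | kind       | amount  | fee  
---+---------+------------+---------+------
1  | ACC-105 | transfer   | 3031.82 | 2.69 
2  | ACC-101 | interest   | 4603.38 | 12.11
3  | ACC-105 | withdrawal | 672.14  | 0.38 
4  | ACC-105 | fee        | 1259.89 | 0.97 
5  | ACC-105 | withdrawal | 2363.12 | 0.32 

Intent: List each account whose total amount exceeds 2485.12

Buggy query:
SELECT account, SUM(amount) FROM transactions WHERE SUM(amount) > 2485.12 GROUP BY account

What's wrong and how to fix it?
Bug: WHERE runs before GROUP BY, so aggregates aren't available there

Fix: Use HAVING (which filters groups after aggregation) instead of WHERE

Corrected query:
SELECT account, SUM(amount) FROM transactions GROUP BY account HAVING SUM(amount) > 2485.12

Result:
account | SUM(amount)
--------+------------
ACC-101 | 4603.38    
ACC-105 | 7326.97    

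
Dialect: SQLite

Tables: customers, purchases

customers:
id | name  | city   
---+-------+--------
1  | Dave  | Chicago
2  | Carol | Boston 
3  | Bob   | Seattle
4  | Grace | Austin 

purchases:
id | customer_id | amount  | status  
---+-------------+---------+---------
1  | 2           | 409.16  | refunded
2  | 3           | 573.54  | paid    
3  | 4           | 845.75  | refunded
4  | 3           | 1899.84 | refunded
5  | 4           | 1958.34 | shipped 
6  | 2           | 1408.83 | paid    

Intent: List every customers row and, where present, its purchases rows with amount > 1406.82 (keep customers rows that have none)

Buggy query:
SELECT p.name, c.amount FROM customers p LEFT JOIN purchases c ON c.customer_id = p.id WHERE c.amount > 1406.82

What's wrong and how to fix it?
Bug: A WHERE condition on the right-hand table after LEFT JOIN drops unmatched parents

Fix: Move the right-table condition into the ON clause so unmatched parents are kept

Corrected query:
SELECT p.name, c.amount FROM customers p LEFT JOIN purchases c ON c.customer_id = p.id AND c.amount > 1406.82

Result:
name  | amount 
------+--------
Dave  | NULL   
Carol | 1408.83
Bob   | 1899.84
Grace | 1958.34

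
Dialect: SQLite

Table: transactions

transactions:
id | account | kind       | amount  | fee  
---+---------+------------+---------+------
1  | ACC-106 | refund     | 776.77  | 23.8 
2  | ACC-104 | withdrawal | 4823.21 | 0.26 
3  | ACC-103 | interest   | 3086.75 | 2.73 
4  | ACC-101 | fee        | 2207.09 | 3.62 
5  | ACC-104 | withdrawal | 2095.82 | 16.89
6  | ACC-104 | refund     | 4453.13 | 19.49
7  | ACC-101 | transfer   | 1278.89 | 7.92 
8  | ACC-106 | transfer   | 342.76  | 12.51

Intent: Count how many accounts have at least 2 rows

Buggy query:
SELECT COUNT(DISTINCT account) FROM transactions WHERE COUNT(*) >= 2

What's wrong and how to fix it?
Bug: WHERE filters individual rows, not groups, so a group-level COUNT is invalid there

Fix: Group first with HAVING COUNT(*) >= 2, then COUNT the resulting groups

Corrected query:
SELECT COUNT(*) FROM (SELECT account FROM transactions GROUP BY account HAVING COUNT(*) >= 2)

Result:
COUNT(*)
--------
3       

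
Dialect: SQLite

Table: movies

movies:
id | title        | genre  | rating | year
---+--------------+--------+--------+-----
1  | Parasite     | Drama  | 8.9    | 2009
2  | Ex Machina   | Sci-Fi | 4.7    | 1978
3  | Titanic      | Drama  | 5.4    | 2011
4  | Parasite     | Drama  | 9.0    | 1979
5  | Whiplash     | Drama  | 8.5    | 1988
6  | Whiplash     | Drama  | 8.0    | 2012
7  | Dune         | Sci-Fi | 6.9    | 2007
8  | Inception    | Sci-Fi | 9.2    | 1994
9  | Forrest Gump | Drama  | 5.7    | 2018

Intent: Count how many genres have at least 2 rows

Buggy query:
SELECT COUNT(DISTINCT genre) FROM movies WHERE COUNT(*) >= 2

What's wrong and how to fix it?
Bug: COUNT(*) cannot appear in WHERE; the per-group count doesn't exist yet

Fix: Use a subquery that GROUPs and filters with HAVING, then count its rows

Corrected query:
SELECT COUNT(*) FROM (SELECT genre FROM movies GROUP BY genre HAVING COUNT(*) >= 2)

Result:
COUNT(*)
--------
2       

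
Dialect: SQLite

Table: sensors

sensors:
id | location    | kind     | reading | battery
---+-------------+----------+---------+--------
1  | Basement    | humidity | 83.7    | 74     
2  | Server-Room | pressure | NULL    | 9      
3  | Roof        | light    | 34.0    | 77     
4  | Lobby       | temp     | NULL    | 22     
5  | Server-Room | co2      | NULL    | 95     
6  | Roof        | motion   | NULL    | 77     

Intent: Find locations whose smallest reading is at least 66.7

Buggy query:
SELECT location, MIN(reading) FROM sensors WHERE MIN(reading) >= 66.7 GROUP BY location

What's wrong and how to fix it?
Bug: Aggregates like MIN are computed per group after WHERE runs

Fix: Replace WHERE with HAVING after the GROUP BY

Corrected query:
SELECT location, MIN(reading) FROM sensors GROUP BY location HAVING MIN(reading) >= 66.7

Result:
location | MIN(reading)
---------+-------------
Basement | 83.7        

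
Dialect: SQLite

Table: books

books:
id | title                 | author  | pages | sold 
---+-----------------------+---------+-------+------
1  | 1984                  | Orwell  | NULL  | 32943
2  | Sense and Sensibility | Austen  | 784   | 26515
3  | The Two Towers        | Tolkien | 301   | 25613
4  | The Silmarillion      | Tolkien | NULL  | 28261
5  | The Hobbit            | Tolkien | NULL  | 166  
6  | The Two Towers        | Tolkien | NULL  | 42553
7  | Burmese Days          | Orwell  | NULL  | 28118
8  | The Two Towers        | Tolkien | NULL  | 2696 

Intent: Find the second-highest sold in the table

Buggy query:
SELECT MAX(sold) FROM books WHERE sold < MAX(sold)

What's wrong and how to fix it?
Bug: The inner MAX is an aggregate inside WHERE, which is not allowed

Fix: Compute the overall MAX in a subquery, then take MAX of rows below it

Corrected query:
SELECT MAX(sold) FROM books WHERE sold < (SELECT MAX(sold) FROM books)

Result:
MAX(sold)
---------
32943    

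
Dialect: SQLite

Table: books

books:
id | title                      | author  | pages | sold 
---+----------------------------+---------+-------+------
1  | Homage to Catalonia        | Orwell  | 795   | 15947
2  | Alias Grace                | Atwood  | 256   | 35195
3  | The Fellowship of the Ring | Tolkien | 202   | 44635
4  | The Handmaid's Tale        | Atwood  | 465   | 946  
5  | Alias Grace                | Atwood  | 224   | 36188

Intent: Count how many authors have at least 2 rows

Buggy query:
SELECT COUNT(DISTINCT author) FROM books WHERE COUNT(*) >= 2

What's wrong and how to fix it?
Bug: WHERE filters individual rows, not groups, so a group-level COUNT is invalid there

Fix: Use a subquery that GROUPs and filters with HAVING, then count its rows

Corrected query:
SELECT COUNT(*) FROM (SELECT author FROM books GROUP BY author HAVING COUNT(*) >= 2)

Result:
COUNT(*)
--------
1       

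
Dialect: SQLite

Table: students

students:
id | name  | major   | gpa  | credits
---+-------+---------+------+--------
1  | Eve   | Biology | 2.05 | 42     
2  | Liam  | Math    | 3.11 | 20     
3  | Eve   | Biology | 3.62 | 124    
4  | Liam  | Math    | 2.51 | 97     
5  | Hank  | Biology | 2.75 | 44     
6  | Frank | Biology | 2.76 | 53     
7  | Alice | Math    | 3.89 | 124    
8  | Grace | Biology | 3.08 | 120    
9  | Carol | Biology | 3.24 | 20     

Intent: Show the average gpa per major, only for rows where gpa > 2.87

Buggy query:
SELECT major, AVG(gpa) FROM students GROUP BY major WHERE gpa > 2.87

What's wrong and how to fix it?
Bug: WHERE cannot follow GROUP BY

Fix: Place WHERE between FROM and GROUP BY

Corrected query:
SELECT major, AVG(gpa) FROM students WHERE gpa > 2.87 GROUP BY major

Result:
major   | AVG(gpa)
--------+---------
Biology | 3.313333
Math    | 3.5     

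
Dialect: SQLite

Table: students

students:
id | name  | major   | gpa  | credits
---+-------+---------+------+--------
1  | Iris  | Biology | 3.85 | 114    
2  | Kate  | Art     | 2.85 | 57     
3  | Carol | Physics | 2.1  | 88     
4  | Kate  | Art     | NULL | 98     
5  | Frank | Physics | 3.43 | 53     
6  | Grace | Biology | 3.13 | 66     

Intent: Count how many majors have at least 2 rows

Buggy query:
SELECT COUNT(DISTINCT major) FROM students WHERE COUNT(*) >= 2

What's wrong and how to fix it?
Bug: WHERE filters individual rows, not groups, so a group-level COUNT is invalid there

Fix: Use a subquery that GROUPs and filters with HAVING, then count its rows

Corrected query:
SELECT COUNT(*) FROM (SELECT major FROM students GROUP BY major HAVING COUNT(*) >= 2)

Result:
COUNT(*)
--------
3       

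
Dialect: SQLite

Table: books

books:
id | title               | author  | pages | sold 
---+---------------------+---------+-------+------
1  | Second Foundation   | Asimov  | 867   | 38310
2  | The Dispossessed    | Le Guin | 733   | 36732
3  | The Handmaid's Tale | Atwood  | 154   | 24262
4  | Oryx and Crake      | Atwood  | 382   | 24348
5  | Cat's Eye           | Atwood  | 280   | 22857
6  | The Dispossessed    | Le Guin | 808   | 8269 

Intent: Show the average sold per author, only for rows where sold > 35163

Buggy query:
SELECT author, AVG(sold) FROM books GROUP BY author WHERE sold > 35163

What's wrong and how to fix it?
Bug: Row-level WHERE must come before GROUP BY in the clause order

Fix: Place WHERE between FROM and GROUP BY

Corrected query:
SELECT author, AVG(sold) FROM books WHERE sold > 35163 GROUP BY author

Result:
author  | AVG(sold)
--------+----------
Asimov  | 38310    
Le Guin | 36732    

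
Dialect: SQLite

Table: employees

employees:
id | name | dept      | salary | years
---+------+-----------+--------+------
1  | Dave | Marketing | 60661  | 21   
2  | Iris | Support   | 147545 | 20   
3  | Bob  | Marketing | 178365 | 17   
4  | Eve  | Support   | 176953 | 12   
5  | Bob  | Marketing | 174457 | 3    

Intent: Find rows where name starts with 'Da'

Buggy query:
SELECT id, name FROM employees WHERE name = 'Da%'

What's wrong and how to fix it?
Bug: '=' compares the literal string including the % character; pattern matching needs LIKE

Fix: Use LIKE for wildcard pattern matching

Corrected query:
SELECT id, name FROM employees WHERE name LIKE 'Da%'

Result:
id | name
---+-----
1  | Dave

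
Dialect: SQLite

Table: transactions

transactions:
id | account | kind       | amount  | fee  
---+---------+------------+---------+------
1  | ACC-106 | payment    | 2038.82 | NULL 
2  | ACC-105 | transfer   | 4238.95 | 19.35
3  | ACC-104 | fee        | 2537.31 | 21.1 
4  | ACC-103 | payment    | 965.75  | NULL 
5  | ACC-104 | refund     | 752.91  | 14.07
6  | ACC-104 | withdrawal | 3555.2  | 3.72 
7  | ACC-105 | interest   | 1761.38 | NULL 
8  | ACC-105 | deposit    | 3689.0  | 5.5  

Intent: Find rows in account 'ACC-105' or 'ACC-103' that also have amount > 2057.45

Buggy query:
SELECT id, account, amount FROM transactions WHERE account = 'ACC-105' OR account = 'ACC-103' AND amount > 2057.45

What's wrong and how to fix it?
Bug: Without parentheses, AND is evaluated before OR, so the amount filter only applies to the 'ACC-103' branch

Fix: Add parentheses around the OR so the AND applies to both alternatives

Corrected query:
SELECT id, account, amount FROM transactions WHERE (account = 'ACC-105' OR account = 'ACC-103') AND amount > 2057.45

Result:
id | account | amount 
---+---------+--------
2  | ACC-105 | 4238.95
8  | ACC-105 | 3689   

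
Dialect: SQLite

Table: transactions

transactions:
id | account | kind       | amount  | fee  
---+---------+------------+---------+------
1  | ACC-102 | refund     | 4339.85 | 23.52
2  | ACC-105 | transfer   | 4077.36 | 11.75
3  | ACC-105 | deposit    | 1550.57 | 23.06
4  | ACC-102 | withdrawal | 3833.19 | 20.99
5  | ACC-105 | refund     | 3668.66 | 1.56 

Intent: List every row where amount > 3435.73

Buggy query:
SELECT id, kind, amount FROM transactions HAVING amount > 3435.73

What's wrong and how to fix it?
Bug: This is a non-aggregate query (no GROUP BY, no aggregates), so in SQLite the HAVING clause is invalid here; a row-level condition belongs in WHERE

Fix: Use WHERE for row-level filtering

Corrected query:
SELECT id, kind, amount FROM transactions WHERE amount > 3435.73

Result:
id | kind       | amount 
---+------------+--------
1  | refund     | 4339.85
2  | transfer   | 4077.36
4  | withdrawal | 3833.19
5  | refund     | 3668.66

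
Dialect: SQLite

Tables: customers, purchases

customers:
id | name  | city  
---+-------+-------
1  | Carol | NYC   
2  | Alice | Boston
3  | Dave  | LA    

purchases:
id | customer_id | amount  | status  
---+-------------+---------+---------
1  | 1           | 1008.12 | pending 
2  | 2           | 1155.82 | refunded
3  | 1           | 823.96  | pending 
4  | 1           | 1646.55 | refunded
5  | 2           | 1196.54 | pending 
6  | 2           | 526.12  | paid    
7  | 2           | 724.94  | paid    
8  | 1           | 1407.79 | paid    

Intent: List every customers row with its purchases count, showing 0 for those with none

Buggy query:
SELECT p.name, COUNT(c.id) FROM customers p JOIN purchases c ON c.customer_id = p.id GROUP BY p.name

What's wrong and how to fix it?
Bug: An inner join excludes parents with zero children

Fix: Switch to LEFT JOIN to retain unmatched parent rows

Corrected query:
SELECT p.name, COUNT(c.id) FROM customers p LEFT JOIN purchases c ON c.customer_id = p.id GROUP BY p.name

Result:
name  | COUNT(c.id)
------+------------
Alice | 4          
Carol | 4          
Dave  | 0          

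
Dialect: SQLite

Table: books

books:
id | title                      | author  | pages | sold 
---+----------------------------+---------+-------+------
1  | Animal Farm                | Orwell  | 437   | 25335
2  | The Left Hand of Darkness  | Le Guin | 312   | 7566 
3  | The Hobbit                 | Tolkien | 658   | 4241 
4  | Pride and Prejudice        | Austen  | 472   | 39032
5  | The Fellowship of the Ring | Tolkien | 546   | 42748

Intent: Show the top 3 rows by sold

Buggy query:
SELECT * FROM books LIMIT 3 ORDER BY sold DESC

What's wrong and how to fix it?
Bug: ORDER BY cannot follow LIMIT; LIMIT is the final clause

Fix: Sort with ORDER BY, then apply LIMIT

Corrected query:
SELECT * FROM books ORDER BY sold DESC LIMIT 3

Result:
id | title                      | author  | pages | sold 
---+----------------------------+---------+-------+------
5  | The Fellowship of the Ring | Tolkien | 546   | 42748
4  | Pride and Prejudice        | Austen  | 472   | 39032
1  | Animal Farm                | Orwell  | 437   | 25335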